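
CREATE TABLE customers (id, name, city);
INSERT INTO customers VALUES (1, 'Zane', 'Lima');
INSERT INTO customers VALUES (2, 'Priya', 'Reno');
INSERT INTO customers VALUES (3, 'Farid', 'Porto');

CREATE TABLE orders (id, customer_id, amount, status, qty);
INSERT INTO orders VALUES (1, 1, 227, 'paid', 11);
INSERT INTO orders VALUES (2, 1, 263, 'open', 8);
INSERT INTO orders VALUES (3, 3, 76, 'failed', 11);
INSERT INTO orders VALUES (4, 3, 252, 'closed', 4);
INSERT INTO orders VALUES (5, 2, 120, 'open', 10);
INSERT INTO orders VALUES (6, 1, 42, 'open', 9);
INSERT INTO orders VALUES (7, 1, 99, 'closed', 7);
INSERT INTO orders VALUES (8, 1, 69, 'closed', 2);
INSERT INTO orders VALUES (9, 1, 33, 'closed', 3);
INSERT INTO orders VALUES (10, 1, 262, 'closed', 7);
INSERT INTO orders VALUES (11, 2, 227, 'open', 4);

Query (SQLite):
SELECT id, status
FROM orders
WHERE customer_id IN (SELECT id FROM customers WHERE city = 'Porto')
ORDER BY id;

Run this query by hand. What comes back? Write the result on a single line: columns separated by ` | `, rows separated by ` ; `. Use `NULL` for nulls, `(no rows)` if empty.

3 | failed ; 4 | closed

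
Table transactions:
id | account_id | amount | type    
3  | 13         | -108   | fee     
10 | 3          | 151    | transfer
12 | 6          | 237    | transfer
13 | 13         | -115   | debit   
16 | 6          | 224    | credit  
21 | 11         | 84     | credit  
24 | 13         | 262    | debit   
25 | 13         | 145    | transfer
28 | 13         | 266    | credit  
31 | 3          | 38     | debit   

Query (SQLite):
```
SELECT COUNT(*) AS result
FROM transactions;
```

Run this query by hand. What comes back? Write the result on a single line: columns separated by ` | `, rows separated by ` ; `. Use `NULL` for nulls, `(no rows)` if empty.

All amount values: [-108, 151, 237, -115, 224, 84, 262, 145, 266, 38].
COUNT(*) counts rows → 10.

10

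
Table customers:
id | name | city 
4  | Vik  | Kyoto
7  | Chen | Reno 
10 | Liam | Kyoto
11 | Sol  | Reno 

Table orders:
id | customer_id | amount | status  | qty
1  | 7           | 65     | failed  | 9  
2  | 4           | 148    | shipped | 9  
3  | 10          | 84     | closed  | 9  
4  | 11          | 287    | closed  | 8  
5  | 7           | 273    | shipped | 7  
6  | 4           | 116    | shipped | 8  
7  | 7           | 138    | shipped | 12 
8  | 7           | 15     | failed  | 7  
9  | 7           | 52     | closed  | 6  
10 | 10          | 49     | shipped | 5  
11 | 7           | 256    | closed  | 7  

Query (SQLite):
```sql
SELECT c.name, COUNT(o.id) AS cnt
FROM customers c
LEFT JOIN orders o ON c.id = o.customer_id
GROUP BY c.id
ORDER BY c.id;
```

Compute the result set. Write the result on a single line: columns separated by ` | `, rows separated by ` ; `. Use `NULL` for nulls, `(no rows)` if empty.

LEFT JOIN keeps every customers row; unmatched ones get NULL for orders columns.
Group by customers.id and compute COUNT(o.id). COUNT(col) of an all-NULL group is 0.
  4: ids {2, 6} → COUNT(o.id)=2
  7: ids {1, 5, 7, 8, 9, 11} → COUNT(o.id)=6
  10: ids {3, 10} → COUNT(o.id)=2
  11: ids {4} → COUNT(o.id)=1

Vik | 2 ; Chen | 6 ; Liam | 2 ; Sol | 1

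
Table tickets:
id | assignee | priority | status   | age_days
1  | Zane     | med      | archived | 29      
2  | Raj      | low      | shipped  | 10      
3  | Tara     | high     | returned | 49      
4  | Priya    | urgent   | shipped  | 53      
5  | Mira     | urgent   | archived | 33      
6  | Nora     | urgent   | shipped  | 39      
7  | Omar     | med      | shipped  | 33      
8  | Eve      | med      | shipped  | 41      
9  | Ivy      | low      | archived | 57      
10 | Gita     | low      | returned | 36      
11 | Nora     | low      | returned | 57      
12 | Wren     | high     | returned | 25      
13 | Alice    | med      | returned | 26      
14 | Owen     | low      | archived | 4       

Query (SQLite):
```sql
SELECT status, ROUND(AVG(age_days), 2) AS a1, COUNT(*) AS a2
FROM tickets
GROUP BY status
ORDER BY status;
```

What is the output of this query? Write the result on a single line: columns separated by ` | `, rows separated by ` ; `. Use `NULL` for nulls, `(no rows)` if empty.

archived | 30.75 | 4 ; returned | 38.6 | 5 ; shipped | 35.2 | 5

Group tickets by status.
Per group compute: ROUND(AVG(age_days), 2), COUNT(*).
  archived: ids {1, 5, 9, 14} → ROUND(AVG(age_days), 2)=30.75, COUNT(*)=4
  returned: ids {3, 10, 11, 12, 13} → ROUND(AVG(age_days), 2)=38.6, COUNT(*)=5
  shipped: ids {2, 4, 6, 7, 8} → ROUND(AVG(age_days), 2)=35.2, COUNT(*)=5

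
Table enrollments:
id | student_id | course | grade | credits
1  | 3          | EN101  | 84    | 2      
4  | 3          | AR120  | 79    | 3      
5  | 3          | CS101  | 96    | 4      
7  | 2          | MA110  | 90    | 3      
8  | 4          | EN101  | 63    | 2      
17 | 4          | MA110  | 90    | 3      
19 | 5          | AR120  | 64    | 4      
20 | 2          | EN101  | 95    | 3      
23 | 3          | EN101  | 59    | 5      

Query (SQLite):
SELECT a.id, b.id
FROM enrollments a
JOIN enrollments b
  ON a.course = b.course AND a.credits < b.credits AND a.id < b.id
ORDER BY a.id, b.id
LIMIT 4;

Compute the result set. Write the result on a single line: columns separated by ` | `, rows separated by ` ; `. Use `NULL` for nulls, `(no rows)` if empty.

Pairs (a,b) with same course, a.credits < b.credits, a.id < b.id.
course groups: AR120:{4,19} CS101:{5} EN101:{1,8,20,23} MA110:{7,17}
Ordered by (a.id, b.id); first 4.

1 | 20 ; 1 | 23 ; 4 | 19 ; 8 | 20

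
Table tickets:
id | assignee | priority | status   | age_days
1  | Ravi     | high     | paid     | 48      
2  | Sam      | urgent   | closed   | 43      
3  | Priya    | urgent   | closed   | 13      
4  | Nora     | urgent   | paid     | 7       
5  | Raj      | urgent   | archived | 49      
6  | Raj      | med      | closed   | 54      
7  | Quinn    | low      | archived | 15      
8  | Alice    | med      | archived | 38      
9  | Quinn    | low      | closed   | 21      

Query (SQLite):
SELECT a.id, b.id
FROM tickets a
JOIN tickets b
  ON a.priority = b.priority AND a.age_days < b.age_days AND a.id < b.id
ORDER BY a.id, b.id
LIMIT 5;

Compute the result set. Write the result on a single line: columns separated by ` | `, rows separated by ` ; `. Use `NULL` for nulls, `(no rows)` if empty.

Pairs (a,b) with same priority, a.age_days < b.age_days, a.id < b.id.
priority groups: high:{1} low:{7,9} med:{6,8} urgent:{2,3,4,5}
Ordered by (a.id, b.id); first 5.

2 | 5 ; 3 | 5 ; 4 | 5 ; 7 | 9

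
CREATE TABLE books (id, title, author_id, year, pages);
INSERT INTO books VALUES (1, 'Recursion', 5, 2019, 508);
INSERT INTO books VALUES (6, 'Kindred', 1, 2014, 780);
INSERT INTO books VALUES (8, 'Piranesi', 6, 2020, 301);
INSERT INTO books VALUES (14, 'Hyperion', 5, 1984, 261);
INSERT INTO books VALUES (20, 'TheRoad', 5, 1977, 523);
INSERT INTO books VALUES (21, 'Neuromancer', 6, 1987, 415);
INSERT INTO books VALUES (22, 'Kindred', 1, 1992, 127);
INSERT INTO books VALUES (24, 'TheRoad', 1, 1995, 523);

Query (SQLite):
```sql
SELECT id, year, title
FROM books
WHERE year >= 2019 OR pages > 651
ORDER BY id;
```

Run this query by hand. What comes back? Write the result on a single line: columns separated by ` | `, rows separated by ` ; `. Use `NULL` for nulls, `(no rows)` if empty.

1 | 2019 | Recursion ; 6 | 2014 | Kindred ; 8 | 2020 | Piranesi

year >= 2019: ids {1, 8}
pages > 651: ids {6}
Combine with OR.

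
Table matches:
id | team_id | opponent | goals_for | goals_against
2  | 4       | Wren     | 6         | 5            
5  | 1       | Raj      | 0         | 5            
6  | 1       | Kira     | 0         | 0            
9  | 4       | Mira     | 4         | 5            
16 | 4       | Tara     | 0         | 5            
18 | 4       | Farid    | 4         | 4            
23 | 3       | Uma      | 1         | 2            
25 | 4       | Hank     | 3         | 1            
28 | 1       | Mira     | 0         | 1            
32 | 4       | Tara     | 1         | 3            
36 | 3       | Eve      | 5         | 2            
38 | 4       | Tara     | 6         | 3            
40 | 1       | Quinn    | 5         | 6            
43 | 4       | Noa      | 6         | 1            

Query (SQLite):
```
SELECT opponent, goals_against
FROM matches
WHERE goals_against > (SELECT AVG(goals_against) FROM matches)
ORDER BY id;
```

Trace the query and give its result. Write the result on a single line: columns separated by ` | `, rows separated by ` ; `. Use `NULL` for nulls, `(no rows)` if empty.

Scalar subquery: AVG(goals_against) over all matches rows = 3.071429 (≈; comparison uses full precision).
Keep rows where goals_against > that value.

Wren | 5 ; Raj | 5 ; Mira | 5 ; Tara | 5 ; Farid | 4 ; Quinn | 6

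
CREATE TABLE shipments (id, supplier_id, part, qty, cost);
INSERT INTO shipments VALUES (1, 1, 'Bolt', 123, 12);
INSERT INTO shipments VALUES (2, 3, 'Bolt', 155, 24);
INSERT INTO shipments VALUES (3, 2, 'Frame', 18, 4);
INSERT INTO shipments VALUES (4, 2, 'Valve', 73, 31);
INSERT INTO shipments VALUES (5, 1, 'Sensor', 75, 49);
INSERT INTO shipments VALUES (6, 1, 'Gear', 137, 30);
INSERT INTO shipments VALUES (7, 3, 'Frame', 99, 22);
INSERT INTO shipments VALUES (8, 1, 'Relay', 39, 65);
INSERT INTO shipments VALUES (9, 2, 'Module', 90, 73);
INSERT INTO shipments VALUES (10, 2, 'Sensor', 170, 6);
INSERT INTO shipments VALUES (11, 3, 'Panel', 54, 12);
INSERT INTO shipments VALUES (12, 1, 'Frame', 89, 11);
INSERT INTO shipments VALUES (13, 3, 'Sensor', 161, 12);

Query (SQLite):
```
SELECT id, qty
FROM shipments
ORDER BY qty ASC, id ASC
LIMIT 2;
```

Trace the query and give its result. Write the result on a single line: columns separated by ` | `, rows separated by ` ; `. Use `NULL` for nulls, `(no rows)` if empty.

Sort by qty asc, tiebreak id asc: (18, id=3), (39, id=8), (54, id=11), (73, id=4), (75, id=5) …. Take first 2.

3 | 18 ; 8 | 39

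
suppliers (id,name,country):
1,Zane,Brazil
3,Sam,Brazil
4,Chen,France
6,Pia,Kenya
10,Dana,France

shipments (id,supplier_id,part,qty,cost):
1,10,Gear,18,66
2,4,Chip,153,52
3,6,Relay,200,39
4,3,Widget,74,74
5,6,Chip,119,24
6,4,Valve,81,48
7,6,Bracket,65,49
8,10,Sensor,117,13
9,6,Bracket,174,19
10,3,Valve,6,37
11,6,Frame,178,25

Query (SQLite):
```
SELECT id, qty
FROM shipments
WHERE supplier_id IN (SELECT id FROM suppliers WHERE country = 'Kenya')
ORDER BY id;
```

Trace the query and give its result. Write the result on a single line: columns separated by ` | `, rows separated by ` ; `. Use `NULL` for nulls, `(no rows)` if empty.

Inner query: suppliers.id where country = 'Kenya'.
Outer: keep shipments rows whose supplier_id is in that set.
Inner query → {6}

3 | 200 ; 5 | 119 ; 7 | 65 ; 9 | 174 ; 11 | 178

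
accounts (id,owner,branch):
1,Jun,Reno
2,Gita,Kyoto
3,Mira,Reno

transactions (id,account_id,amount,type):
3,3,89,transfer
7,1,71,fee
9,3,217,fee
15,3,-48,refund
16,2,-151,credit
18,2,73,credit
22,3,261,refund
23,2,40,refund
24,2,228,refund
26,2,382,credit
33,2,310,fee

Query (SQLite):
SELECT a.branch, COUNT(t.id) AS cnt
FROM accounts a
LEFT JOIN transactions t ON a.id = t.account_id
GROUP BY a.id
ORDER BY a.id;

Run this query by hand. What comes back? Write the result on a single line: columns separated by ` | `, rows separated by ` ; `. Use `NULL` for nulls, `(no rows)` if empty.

LEFT JOIN keeps every accounts row; unmatched ones get NULL for transactions columns.
Group by accounts.id and compute COUNT(t.id). COUNT(col) of an all-NULL group is 0.
  1: ids {7} → COUNT(t.id)=1
  2: ids {16, 18, 23, 24, 26, 33} → COUNT(t.id)=6
  3: ids {3, 9, 15, 22} → COUNT(t.id)=4

Reno | 1 ; Kyoto | 6 ; Reno | 4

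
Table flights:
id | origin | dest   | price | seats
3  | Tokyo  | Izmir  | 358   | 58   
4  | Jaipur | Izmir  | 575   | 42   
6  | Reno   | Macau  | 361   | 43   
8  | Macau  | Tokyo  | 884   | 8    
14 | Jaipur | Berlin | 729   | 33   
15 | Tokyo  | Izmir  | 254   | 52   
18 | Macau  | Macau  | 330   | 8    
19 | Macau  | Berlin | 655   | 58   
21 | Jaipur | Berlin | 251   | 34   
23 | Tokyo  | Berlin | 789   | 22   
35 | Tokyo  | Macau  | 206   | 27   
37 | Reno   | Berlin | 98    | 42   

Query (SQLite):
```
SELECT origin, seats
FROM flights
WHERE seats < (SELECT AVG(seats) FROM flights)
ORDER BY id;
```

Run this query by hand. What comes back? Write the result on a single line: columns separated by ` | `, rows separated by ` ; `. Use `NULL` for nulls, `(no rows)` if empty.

Macau | 8 ; Jaipur | 33 ; Macau | 8 ; Jaipur | 34 ; Tokyo | 22 ; Tokyo | 27

Scalar subquery: AVG(seats) over all flights rows = 35.583333 (≈; comparison uses full precision).
Keep rows where seats < that value.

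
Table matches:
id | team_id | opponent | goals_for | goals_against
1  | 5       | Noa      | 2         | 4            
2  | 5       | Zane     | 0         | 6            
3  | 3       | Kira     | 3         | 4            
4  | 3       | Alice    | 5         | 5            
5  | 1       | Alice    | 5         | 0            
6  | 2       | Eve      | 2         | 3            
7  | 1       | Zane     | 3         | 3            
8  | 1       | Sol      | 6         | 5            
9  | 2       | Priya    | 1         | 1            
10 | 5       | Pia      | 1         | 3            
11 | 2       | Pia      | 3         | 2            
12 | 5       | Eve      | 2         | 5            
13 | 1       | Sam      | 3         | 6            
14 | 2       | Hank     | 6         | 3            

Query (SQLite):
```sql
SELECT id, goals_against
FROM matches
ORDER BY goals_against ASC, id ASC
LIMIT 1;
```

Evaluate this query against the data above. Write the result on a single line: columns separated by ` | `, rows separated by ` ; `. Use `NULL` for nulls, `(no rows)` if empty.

5 | 0

Sort by goals_against asc, tiebreak id asc: (0, id=5), (1, id=9), (2, id=11), (3, id=6) …. Take first 1.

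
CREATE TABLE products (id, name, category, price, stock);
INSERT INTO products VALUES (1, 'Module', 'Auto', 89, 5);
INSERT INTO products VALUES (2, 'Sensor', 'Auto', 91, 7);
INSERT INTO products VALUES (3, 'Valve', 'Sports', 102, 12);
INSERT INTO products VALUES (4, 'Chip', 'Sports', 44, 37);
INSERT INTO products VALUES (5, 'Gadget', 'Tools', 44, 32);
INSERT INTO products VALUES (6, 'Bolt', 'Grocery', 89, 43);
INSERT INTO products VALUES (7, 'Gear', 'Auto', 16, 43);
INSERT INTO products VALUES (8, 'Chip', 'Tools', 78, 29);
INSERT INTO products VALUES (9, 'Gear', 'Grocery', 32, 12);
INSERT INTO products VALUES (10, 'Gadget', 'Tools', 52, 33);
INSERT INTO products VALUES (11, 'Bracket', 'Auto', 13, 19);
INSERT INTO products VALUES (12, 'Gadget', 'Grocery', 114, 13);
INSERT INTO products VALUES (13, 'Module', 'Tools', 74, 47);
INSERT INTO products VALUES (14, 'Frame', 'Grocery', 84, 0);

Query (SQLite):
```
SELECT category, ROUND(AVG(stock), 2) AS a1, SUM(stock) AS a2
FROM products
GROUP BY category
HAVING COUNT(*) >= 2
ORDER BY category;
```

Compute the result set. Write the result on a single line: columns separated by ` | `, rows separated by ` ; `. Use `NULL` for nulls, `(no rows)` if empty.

Group products by category.
Per group compute: ROUND(AVG(stock), 2), SUM(stock).
HAVING: drop groups with fewer than 2 rows.
  Auto: ids {1, 2, 7, 11} → ROUND(AVG(stock), 2)=18.5, SUM(stock)=74
  Grocery: ids {6, 9, 12, 14} → ROUND(AVG(stock), 2)=17, SUM(stock)=68
  Sports: ids {3, 4} → ROUND(AVG(stock), 2)=24.5, SUM(stock)=49
  Tools: ids {5, 8, 10, 13} → ROUND(AVG(stock), 2)=35.25, SUM(stock)=141

Auto | 18.5 | 74 ; Grocery | 17 | 68 ; Sports | 24.5 | 49 ; Tools | 35.25 | 141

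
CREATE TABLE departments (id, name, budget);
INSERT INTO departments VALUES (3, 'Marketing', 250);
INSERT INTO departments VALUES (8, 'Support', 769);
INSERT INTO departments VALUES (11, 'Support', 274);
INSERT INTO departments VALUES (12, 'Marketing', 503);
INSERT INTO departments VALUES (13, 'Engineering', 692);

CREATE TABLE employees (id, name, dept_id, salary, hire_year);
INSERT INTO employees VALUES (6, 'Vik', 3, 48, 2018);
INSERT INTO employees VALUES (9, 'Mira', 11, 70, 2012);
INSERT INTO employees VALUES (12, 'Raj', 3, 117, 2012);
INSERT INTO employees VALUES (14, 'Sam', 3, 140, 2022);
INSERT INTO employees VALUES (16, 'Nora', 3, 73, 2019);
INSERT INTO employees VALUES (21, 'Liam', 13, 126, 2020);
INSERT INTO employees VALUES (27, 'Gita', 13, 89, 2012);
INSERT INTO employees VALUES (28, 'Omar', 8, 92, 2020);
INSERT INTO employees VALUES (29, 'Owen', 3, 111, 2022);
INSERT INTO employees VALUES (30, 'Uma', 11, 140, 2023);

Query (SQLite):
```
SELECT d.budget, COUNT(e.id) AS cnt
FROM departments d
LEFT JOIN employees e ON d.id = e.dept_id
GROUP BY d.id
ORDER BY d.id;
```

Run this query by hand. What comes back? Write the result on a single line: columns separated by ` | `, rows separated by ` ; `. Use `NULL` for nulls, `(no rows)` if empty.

250 | 5 ; 769 | 1 ; 274 | 2 ; 503 | 0 ; 692 | 2

LEFT JOIN keeps every departments row; unmatched ones get NULL for employees columns.
Group by departments.id and compute COUNT(e.id). COUNT(col) of an all-NULL group is 0.
  3: ids {6, 12, 14, 16, 29} → COUNT(e.id)=5
  8: ids {28} → COUNT(e.id)=1
  11: ids {9, 30} → COUNT(e.id)=2
  12: ids {—} → COUNT(e.id)=0
  13: ids {21, 27} → COUNT(e.id)=2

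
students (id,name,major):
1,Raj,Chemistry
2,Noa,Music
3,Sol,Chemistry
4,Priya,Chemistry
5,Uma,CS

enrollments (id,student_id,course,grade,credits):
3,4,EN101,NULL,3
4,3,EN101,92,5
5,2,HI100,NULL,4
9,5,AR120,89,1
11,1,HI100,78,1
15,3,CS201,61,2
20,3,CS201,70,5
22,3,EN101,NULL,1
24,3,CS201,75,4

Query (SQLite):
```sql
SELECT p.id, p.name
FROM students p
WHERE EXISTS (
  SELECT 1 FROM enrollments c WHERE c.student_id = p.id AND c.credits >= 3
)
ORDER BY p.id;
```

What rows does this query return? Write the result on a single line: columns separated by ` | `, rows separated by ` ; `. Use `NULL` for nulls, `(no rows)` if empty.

2 | Noa ; 3 | Sol ; 4 | Priya

For each students row, check whether any enrollments with matching student_id has credits >= 3.
Keep rows where that is true.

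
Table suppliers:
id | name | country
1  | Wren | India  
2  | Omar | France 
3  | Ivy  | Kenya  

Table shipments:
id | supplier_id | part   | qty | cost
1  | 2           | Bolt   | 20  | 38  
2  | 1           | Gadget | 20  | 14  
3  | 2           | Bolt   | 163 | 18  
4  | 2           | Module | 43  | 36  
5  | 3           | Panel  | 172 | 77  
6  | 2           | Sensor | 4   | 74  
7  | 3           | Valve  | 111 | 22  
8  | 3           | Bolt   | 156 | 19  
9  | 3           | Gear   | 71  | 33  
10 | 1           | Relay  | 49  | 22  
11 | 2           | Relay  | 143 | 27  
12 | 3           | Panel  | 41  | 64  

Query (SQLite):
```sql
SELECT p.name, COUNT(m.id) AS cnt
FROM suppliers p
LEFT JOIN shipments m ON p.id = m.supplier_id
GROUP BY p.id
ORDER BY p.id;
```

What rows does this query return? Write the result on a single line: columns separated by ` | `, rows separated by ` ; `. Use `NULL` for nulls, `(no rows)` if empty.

LEFT JOIN keeps every suppliers row; unmatched ones get NULL for shipments columns.
Group by suppliers.id and compute COUNT(m.id). COUNT(col) of an all-NULL group is 0.
  1: ids {2, 10} → COUNT(m.id)=2
  2: ids {1, 3, 4, 6, 11} → COUNT(m.id)=5
  3: ids {5, 7, 8, 9, 12} → COUNT(m.id)=5

Wren | 2 ; Omar | 5 ; Ivy | 5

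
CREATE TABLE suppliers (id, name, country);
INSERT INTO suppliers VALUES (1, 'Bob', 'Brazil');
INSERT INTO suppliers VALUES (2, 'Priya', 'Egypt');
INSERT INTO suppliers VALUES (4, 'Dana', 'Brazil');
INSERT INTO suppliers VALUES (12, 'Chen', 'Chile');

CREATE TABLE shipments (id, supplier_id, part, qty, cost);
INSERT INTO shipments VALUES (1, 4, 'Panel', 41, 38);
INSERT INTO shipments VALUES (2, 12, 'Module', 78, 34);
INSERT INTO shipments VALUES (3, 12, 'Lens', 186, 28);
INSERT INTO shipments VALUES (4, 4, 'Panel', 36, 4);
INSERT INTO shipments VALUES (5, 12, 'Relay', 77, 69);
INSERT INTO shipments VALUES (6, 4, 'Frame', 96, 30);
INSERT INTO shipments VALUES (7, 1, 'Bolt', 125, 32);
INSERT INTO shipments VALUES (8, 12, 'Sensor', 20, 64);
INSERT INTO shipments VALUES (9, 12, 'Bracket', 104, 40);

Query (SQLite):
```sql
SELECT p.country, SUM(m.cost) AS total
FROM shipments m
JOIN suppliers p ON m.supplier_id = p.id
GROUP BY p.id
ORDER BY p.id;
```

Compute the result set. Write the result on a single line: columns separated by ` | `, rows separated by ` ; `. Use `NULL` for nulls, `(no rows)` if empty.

Join each shipments row to its suppliers via supplier_id.
Group joined rows by suppliers.id; compute SUM(m.cost) per group.
  1: ids {7} → SUM(m.cost)=32
  4: ids {1, 4, 6} → SUM(m.cost)=72
  12: ids {2, 3, 5, 8, 9} → SUM(m.cost)=235

Brazil | 32 ; Brazil | 72 ; Chile | 235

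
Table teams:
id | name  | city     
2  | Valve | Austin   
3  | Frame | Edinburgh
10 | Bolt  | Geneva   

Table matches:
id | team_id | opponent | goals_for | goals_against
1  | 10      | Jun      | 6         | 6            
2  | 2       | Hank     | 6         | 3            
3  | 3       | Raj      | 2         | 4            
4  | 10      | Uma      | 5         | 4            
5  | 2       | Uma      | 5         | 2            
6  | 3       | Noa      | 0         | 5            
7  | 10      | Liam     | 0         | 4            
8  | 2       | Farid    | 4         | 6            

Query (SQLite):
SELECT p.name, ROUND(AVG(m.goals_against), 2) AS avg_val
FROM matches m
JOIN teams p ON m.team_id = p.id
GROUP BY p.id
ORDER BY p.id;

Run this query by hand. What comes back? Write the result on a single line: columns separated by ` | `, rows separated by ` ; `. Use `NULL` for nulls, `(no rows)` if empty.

Valve | 3.67 ; Frame | 4.5 ; Bolt | 4.67

Join each matches row to its teams via team_id.
Group joined rows by teams.id; compute ROUND(AVG(m.goals_against), 2) per group.
  2: ids {2, 5, 8} → ROUND(AVG(m.goals_against), 2)=3.67
  3: ids {3, 6} → ROUND(AVG(m.goals_against), 2)=4.5
  10: ids {1, 4, 7} → ROUND(AVG(m.goals_against), 2)=4.67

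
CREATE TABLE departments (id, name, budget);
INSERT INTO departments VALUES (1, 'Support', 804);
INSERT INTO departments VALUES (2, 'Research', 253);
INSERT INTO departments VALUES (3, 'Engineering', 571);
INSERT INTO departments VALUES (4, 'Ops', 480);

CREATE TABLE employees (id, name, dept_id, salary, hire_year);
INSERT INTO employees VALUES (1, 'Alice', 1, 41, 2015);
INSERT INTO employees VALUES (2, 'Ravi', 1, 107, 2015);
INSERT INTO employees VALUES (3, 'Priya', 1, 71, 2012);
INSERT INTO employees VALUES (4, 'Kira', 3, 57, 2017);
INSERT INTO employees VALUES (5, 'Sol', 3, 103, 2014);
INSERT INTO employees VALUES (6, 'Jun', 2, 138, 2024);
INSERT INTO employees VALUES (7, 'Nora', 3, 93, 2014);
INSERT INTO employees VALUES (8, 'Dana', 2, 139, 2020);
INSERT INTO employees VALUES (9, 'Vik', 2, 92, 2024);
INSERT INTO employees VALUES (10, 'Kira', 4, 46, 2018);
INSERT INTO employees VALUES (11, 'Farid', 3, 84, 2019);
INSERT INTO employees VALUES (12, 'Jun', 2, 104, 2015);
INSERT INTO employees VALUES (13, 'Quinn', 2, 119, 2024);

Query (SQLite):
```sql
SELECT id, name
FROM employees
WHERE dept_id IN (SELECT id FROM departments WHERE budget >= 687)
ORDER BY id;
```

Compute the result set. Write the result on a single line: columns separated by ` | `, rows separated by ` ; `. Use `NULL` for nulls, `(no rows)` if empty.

1 | Alice ; 2 | Ravi ; 3 | Priya

Inner query: departments.id where budget >= 687.
Outer: keep employees rows whose dept_id is in that set.
Inner query → {1}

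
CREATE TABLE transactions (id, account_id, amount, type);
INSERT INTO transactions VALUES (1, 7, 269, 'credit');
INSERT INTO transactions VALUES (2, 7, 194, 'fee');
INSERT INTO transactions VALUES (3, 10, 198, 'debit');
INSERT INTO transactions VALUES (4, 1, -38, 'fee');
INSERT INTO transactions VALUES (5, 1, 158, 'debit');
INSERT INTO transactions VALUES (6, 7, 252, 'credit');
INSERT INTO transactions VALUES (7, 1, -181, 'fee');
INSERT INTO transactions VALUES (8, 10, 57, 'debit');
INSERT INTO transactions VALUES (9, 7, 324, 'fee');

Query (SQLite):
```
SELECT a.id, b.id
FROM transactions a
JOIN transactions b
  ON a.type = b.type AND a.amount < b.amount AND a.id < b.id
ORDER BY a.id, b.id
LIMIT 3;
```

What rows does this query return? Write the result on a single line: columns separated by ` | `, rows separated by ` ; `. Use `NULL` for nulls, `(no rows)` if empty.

2 | 9 ; 4 | 9 ; 7 | 9

Pairs (a,b) with same type, a.amount < b.amount, a.id < b.id.
type groups: credit:{1,6} debit:{3,5,8} fee:{2,4,7,9}
Ordered by (a.id, b.id); first 3.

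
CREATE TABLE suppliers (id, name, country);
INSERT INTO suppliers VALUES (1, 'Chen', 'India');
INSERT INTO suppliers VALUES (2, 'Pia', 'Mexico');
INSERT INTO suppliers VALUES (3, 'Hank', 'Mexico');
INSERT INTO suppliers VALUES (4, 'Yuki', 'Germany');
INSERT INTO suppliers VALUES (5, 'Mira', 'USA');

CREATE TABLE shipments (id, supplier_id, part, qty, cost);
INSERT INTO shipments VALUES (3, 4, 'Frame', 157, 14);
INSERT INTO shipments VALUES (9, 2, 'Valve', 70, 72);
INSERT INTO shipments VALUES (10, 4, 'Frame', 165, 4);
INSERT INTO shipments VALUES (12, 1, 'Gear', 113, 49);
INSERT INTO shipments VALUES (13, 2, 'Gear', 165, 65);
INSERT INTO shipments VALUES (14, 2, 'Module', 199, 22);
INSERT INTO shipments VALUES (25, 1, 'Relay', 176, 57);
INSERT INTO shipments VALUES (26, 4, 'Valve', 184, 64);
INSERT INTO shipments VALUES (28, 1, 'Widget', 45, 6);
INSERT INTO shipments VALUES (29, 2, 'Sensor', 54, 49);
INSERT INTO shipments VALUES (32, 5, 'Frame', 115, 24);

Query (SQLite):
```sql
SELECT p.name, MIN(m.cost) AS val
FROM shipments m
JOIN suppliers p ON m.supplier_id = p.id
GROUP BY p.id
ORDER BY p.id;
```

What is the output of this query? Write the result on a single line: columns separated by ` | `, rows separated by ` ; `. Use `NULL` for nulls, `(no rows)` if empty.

Join each shipments row to its suppliers via supplier_id.
Group joined rows by suppliers.id; compute MIN(m.cost) per group.
  1: ids {12, 25, 28} → MIN(m.cost)=6
  2: ids {9, 13, 14, 29} → MIN(m.cost)=22
  4: ids {3, 10, 26} → MIN(m.cost)=4
  5: ids {32} → MIN(m.cost)=24

Chen | 6 ; Pia | 22 ; Yuki | 4 ; Mira | 24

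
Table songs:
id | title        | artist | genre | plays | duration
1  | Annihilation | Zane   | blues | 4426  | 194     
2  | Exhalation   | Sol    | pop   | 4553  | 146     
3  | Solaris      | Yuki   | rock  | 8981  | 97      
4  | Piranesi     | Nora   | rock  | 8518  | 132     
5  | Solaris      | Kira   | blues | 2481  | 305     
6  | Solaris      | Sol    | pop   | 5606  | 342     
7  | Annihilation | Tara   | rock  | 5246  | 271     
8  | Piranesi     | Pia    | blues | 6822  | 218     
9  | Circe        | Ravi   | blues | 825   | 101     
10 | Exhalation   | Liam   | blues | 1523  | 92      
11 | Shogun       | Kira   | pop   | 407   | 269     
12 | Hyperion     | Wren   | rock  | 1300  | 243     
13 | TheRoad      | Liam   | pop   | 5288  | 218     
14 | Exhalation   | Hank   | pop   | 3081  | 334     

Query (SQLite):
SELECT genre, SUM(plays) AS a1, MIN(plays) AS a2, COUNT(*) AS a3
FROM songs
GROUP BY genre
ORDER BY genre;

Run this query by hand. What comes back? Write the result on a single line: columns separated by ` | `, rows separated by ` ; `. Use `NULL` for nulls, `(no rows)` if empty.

Group songs by genre.
Per group compute: SUM(plays), MIN(plays), COUNT(*).
  blues: ids {1, 5, 8, 9, 10} → SUM(plays)=16077, MIN(plays)=825, COUNT(*)=5
  pop: ids {2, 6, 11, 13, 14} → SUM(plays)=18935, MIN(plays)=407, COUNT(*)=5
  rock: ids {3, 4, 7, 12} → SUM(plays)=24045, MIN(plays)=1300, COUNT(*)=4

blues | 16077 | 825 | 5 ; pop | 18935 | 407 | 5 ; rock | 24045 | 1300 | 4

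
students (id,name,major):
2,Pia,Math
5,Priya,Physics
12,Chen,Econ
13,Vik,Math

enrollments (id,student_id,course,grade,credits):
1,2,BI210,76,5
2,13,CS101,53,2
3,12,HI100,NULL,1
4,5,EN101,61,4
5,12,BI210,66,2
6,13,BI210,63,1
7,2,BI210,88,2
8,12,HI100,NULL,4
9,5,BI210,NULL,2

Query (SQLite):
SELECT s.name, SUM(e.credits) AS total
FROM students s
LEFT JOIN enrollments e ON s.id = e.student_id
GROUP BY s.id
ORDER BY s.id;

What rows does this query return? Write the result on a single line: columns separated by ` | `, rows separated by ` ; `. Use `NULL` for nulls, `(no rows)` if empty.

LEFT JOIN keeps every students row; unmatched ones get NULL for enrollments columns.
Group by students.id and compute SUM(e.credits). SUM over an all-NULL group is NULL.
  2: ids {1, 7} → SUM(e.credits)=7
  5: ids {4, 9} → SUM(e.credits)=6
  12: ids {3, 5, 8} → SUM(e.credits)=7
  13: ids {2, 6} → SUM(e.credits)=3

Pia | 7 ; Priya | 6 ; Chen | 7 ; Vik | 3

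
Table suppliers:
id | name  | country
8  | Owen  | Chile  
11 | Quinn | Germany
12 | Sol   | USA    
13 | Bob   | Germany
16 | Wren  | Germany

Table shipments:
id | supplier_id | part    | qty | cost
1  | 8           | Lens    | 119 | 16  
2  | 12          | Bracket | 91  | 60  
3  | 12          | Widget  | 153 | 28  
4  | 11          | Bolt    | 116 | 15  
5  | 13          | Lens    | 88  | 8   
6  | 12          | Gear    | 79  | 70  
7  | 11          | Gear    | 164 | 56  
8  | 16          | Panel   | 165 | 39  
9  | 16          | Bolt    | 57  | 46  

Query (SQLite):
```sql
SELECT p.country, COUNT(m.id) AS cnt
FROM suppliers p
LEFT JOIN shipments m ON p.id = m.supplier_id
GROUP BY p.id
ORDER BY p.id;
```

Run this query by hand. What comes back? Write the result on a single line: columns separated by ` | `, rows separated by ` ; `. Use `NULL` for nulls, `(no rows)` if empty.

LEFT JOIN keeps every suppliers row; unmatched ones get NULL for shipments columns.
Group by suppliers.id and compute COUNT(m.id). COUNT(col) of an all-NULL group is 0.
  8: ids {1} → COUNT(m.id)=1
  11: ids {4, 7} → COUNT(m.id)=2
  12: ids {2, 3, 6} → COUNT(m.id)=3
  13: ids {5} → COUNT(m.id)=1
  16: ids {8, 9} → COUNT(m.id)=2

Chile | 1 ; Germany | 2 ; USA | 3 ; Germany | 1 ; Germany | 2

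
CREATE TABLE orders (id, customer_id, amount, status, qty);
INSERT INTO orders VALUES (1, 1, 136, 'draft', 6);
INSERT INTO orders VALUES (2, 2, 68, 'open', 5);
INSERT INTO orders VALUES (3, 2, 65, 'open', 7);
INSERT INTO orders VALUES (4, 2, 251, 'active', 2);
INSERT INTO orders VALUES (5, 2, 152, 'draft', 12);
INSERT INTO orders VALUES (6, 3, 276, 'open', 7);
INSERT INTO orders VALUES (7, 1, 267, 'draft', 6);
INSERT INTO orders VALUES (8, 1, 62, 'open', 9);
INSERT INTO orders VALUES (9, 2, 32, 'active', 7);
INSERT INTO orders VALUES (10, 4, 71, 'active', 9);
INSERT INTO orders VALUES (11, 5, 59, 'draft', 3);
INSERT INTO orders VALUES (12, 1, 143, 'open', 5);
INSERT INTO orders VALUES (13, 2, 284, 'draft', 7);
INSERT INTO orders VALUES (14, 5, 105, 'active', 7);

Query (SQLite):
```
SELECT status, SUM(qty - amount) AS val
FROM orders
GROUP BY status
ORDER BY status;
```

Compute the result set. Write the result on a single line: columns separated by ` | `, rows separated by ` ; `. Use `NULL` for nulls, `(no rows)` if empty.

For each row compute qty - amount.
Group by status; take SUM of the expression per group.
  active: ids {4, 9, 10, 14} → SUM(qty - amount)=-434
  draft: ids {1, 5, 7, 11, 13} → SUM(qty - amount)=-864
  open: ids {2, 3, 6, 8, 12} → SUM(qty - amount)=-581

active | -434 ; draft | -864 ; open | -581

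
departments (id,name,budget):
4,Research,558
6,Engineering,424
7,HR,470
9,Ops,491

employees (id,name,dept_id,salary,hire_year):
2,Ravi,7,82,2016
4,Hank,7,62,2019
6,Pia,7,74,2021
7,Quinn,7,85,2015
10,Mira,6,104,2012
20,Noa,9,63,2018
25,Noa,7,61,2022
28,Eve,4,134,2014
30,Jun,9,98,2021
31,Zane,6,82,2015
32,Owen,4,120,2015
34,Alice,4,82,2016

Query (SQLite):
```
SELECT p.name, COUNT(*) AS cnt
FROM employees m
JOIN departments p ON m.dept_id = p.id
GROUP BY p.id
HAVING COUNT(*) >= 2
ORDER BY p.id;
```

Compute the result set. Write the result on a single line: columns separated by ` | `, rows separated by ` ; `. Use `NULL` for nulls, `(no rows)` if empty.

Join each employees row to its departments via dept_id.
Group joined rows by departments.id; compute COUNT(*) per group.
HAVING: keep groups with count ≥ 2.
  4: ids {28, 32, 34} → COUNT(*)=3
  6: ids {10, 31} → COUNT(*)=2
  7: ids {2, 4, 6, 7, 25} → COUNT(*)=5
  9: ids {20, 30} → COUNT(*)=2

Research | 3 ; Engineering | 2 ; HR | 5 ; Ops | 2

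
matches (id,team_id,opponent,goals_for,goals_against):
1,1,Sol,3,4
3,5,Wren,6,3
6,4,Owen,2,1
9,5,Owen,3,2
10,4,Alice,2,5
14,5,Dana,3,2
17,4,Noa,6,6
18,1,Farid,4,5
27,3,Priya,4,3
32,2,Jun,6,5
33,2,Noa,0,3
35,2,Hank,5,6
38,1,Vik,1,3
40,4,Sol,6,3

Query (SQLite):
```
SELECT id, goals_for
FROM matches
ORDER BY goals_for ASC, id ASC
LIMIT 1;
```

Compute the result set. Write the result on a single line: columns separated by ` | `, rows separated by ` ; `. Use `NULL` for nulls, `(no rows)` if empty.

33 | 0

Sort by goals_for asc, tiebreak id asc: (0, id=33), (1, id=38), (2, id=6), (2, id=10) …. Take first 1.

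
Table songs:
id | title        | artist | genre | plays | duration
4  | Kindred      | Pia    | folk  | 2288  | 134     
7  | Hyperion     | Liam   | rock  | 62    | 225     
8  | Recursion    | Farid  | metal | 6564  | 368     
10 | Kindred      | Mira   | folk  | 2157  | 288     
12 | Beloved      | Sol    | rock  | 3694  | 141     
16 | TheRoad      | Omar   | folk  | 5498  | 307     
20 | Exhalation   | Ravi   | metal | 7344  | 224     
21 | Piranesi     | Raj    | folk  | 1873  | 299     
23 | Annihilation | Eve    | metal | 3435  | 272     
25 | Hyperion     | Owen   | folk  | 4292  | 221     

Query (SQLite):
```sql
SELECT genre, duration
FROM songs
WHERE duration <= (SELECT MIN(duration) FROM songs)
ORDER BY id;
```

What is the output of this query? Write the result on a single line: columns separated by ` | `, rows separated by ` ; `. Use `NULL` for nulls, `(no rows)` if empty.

folk | 134

Scalar subquery: MIN(duration) over all songs rows = 134.
Keep rows where duration <= that value.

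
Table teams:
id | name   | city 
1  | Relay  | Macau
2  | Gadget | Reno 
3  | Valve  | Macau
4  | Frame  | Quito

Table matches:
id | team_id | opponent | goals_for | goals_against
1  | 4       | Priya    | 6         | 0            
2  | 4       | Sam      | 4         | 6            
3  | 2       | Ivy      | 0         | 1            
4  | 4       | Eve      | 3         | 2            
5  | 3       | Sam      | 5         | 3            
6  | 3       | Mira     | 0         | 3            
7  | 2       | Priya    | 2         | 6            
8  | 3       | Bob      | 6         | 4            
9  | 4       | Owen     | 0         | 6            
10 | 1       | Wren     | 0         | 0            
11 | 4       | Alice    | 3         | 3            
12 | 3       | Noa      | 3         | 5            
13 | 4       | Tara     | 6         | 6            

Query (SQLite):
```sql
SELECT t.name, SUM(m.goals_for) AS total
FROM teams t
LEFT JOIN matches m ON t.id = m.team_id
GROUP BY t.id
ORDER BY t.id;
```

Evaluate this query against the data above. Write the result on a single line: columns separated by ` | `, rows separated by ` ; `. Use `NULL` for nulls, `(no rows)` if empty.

Relay | 0 ; Gadget | 2 ; Valve | 14 ; Frame | 22

LEFT JOIN keeps every teams row; unmatched ones get NULL for matches columns.
Group by teams.id and compute SUM(m.goals_for). SUM over an all-NULL group is NULL.
  1: ids {10} → SUM(m.goals_for)=0
  2: ids {3, 7} → SUM(m.goals_for)=2
  3: ids {5, 6, 8, 12} → SUM(m.goals_for)=14
  4: ids {1, 2, 4, 9, 11, 13} → SUM(m.goals_for)=22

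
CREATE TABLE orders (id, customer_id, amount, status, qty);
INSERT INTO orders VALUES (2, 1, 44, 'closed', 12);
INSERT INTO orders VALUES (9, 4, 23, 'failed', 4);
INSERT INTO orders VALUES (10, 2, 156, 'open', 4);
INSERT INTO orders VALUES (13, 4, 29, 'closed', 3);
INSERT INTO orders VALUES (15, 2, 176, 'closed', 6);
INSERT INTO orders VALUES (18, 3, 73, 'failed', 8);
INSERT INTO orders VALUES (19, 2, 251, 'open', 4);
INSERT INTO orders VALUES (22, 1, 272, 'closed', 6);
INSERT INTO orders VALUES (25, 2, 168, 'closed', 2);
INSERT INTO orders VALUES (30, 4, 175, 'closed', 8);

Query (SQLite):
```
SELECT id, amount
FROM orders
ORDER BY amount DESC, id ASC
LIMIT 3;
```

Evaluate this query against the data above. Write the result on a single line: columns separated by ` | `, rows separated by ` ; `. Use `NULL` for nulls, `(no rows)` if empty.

22 | 272 ; 19 | 251 ; 15 | 176

Sort by amount desc, tiebreak id asc: (272, id=22), (251, id=19), (176, id=15), (175, id=30), (168, id=25), (156, id=10) …. Take first 3.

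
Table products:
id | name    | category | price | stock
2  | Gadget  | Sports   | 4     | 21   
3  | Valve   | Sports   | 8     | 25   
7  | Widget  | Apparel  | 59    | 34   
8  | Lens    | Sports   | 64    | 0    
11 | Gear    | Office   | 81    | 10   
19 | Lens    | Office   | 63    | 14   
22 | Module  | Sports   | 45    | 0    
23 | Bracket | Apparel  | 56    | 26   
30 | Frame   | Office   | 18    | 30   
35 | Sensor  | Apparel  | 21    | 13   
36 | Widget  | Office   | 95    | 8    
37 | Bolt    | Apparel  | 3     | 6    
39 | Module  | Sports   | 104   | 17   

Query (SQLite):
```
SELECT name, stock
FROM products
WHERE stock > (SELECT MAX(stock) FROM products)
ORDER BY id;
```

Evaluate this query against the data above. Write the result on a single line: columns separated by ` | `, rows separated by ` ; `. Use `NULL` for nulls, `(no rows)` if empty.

Scalar subquery: MAX(stock) over all products rows = 34.
Keep rows where stock > that value.

(no rows)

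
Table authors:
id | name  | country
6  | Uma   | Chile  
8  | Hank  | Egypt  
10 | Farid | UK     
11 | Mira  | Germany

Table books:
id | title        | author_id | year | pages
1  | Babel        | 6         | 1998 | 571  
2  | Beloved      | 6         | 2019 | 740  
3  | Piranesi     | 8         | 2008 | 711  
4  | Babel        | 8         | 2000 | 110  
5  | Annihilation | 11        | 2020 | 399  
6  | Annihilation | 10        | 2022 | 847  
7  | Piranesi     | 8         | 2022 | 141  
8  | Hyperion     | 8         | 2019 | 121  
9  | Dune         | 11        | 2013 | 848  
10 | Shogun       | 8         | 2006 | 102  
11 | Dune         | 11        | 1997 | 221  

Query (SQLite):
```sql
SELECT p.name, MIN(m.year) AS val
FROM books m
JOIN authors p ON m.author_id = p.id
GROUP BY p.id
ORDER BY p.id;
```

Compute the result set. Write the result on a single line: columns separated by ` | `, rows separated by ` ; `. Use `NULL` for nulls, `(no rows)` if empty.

Uma | 1998 ; Hank | 2000 ; Farid | 2022 ; Mira | 1997

Join each books row to its authors via author_id.
Group joined rows by authors.id; compute MIN(m.year) per group.
  6: ids {1, 2} → MIN(m.year)=1998
  8: ids {3, 4, 7, 8, 10} → MIN(m.year)=2000
  10: ids {6} → MIN(m.year)=2022
  11: ids {5, 9, 11} → MIN(m.year)=1997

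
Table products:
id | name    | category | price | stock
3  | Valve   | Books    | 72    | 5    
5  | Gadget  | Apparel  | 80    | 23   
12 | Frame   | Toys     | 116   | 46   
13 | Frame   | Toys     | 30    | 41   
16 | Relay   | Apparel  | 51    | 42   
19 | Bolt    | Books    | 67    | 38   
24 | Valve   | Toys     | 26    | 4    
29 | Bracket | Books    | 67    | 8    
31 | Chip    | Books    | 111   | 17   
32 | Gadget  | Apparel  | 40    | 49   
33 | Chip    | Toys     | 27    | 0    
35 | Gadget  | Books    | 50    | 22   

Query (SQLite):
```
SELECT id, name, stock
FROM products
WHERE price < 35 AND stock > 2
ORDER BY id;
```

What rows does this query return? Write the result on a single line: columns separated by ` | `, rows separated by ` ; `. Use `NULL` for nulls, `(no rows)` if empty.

13 | Frame | 41 ; 24 | Valve | 4

price < 35: ids {13, 24, 33}
stock > 2: ids {3, 5, 12, 13, 16, 19, 24, 29, 31, 32, 35}
Combine with AND.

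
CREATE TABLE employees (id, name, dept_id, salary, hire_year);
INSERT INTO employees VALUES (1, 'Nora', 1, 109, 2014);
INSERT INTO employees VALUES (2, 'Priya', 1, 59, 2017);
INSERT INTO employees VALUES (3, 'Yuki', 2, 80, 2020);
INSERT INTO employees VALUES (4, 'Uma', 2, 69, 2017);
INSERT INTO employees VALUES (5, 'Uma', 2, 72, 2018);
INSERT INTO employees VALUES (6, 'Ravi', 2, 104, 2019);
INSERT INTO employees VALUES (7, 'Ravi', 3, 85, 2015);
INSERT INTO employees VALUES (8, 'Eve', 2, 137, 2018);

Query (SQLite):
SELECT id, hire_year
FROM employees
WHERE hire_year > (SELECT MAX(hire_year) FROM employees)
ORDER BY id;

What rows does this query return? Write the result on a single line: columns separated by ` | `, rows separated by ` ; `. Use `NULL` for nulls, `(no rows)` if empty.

Scalar subquery: MAX(hire_year) over all employees rows = 2020.
Keep rows where hire_year > that value.

(no rows)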